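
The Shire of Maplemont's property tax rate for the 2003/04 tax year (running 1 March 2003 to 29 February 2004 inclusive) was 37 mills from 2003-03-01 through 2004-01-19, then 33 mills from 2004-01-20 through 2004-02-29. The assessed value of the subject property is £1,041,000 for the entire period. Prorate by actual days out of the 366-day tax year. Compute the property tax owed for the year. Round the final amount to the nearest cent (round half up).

£38,050.54

2003-03-01 to 2004-01-19: 325 days at 37 mills → £1,041,000 × 3.7% × 325/366 = £34,202.2541
2004-01-20 to 2004-02-29: 41 days at 33 mills → £1,041,000 × 3.3% × 41/366 = £3,848.2869
Total = £38,050.5410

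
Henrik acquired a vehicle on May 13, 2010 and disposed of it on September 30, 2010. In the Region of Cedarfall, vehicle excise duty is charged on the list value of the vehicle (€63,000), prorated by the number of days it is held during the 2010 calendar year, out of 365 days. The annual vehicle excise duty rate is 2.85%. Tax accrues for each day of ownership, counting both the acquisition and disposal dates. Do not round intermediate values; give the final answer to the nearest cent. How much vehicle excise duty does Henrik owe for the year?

€693.60

Days held (May 13 – September 30, 2010): 141 out of 365
Tax = €63,000 × 2.85% × 141/365 = €693.6041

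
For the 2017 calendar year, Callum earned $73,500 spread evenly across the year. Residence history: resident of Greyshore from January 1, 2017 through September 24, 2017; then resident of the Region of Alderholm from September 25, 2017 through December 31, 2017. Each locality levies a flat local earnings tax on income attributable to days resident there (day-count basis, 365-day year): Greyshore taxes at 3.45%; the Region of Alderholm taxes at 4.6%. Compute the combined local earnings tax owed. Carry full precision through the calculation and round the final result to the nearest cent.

Greyshore, January 1 – September 24, 2017: 267 days → $73,500 × 3.45% × 267/365 = $1,854.9185
The Region of Alderholm, September 25 – December 31, 2017: 98 days → $73,500 × 4.6% × 98/365 = $907.7753
Total = $2,762.6938

$2,762.69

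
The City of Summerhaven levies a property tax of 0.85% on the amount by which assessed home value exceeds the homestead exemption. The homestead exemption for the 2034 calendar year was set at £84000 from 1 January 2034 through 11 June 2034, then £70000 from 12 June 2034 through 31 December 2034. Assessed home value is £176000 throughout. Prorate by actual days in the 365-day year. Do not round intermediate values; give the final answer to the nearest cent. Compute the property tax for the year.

1 January – 11 June 2034: 162 days, exemption £84000 → (£176000 − £84000) × 0.85% × 162/365 = £347.0795
12 June – 31 December 2034: 203 days, exemption £70000 → (£176000 − £70000) × 0.85% × 203/365 = £501.1041
Total = £848.1836

£848.18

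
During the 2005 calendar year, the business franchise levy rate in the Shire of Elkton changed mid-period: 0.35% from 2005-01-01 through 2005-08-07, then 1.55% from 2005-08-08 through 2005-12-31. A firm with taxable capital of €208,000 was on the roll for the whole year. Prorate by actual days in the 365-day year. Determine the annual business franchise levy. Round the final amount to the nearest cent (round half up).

2005-01-01 to 2005-08-07: 219 days at 0.35% → €208,000 × 0.35% × 219/365 = €436.8000
2005-08-08 to 2005-12-31: 146 days at 1.55% → €208,000 × 1.55% × 146/365 = €1,289.6000
Total = €1,726.4000

€1,726.40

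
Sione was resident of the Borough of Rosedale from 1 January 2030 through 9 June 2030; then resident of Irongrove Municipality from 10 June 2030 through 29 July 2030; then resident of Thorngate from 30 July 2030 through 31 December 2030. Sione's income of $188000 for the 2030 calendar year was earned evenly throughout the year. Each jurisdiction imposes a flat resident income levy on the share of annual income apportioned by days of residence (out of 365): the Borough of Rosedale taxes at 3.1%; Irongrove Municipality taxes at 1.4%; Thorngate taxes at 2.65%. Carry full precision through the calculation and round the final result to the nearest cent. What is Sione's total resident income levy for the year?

The Borough of Rosedale, 1 January – 9 June 2030: 160 days → $188000 × 3.1% × 160/365 = $2554.7397
Irongrove Municipality, 10 June – 29 July 2030: 50 days → $188000 × 1.4% × 50/365 = $360.5479
Thorngate, 30 July – 31 December 2030: 155 days → $188000 × 2.65% × 155/365 = $2115.6438
Total = $5030.9315

$5030.93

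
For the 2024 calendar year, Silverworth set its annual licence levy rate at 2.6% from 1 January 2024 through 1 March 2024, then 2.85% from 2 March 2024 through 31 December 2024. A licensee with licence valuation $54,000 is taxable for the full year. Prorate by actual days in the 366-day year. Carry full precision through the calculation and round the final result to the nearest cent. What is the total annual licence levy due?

$1,516.50

1 January – 1 March 2024: 61 days at 2.6% → $54,000 × 2.6% × 61/366 = $234.0000
2 March – 31 December 2024: 305 days at 2.85% → $54,000 × 2.85% × 305/366 = $1,282.5000
Total = $1,516.5000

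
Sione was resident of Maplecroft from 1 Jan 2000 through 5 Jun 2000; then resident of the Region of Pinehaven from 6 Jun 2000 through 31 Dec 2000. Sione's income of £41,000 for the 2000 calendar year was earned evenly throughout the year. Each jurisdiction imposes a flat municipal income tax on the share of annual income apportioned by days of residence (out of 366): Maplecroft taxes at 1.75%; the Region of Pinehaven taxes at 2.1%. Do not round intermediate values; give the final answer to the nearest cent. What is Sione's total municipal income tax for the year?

Maplecroft, 1 Jan – 5 Jun 2000: 157 days → £41,000 × 1.75% × 157/366 = £307.7801
The Region of Pinehaven, 6 Jun – 31 Dec 2000: 209 days → £41,000 × 2.1% × 209/366 = £491.6639
Total = £799.4440

£799.44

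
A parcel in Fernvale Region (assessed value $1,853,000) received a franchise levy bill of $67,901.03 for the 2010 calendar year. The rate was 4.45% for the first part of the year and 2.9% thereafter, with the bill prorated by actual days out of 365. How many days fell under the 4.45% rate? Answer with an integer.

180 days

Let d = days at the first rate; then 365 − d days at the second rate.
$1,853,000 × [4.45%·d + 2.9%·(365−d)] / 365 = $67,901.03
Solving gives d = 180, so the new rate took effect on June 30, 2010.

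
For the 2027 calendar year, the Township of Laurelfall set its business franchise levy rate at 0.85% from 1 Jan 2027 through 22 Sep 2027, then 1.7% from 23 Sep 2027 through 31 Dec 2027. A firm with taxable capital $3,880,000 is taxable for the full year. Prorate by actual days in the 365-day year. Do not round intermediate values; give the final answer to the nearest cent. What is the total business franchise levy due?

$42,015.62

1 Jan – 22 Sep 2027: 265 days at 0.85% → $3,880,000 × 0.85% × 265/365 = $23,944.3836
23 Sep – 31 Dec 2027: 100 days at 1.7% → $3,880,000 × 1.7% × 100/365 = $18,071.2329
Total = $42,015.6164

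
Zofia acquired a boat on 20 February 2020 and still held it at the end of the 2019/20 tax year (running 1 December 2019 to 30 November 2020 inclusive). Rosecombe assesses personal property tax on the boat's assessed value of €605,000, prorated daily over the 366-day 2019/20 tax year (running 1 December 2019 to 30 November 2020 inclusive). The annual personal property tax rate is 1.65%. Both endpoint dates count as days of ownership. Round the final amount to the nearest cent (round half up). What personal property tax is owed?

Days held (20 February – 30 November 2020): 285 out of 366
Tax = €605,000 × 1.65% × 285/366 = €7,773.2582

€7,773.26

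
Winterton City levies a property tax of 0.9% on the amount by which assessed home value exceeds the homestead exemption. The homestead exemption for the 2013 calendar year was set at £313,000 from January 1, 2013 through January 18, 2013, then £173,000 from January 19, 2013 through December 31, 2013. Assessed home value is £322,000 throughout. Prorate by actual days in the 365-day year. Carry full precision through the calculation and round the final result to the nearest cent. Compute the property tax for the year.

January 1 – January 18, 2013: 18 days, exemption £313,000 → (£322,000 − £313,000) × 0.9% × 18/365 = £3.9945
January 19 – December 31, 2013: 347 days, exemption £173,000 → (£322,000 − £173,000) × 0.9% × 347/365 = £1,274.8685
Total = £1,278.8630

£1,278.86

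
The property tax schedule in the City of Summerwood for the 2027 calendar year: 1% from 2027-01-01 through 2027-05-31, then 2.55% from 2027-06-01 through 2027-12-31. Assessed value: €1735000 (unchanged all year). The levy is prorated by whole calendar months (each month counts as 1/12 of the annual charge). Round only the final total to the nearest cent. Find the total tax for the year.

€33037.29

2027-01-01 to 2027-05-31: 5 months at 1% → €1735000 × 1% × 5/12 = €7229.1667
2027-06-01 to 2027-12-31: 7 months at 2.55% → €1735000 × 2.55% × 7/12 = €25808.1250
Total = €33037.2917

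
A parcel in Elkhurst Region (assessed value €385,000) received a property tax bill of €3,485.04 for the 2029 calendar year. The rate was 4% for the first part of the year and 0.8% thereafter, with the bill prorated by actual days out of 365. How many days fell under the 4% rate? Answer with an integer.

Let d = days at the first rate; then 365 − d days at the second rate.
€385,000 × [4%·d + 0.8%·(365−d)] / 365 = €3,485.04
Solving gives d = 12, so the new rate took effect on 13 January 2029.

12 days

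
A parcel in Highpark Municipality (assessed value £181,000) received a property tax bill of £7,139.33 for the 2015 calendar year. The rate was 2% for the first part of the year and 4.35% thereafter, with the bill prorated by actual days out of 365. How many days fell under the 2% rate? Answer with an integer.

Let d = days at the first rate; then 365 − d days at the second rate.
£181,000 × [2%·d + 4.35%·(365−d)] / 365 = £7,139.33
Solving gives d = 63, so the new rate took effect on 5 March 2015.

63 days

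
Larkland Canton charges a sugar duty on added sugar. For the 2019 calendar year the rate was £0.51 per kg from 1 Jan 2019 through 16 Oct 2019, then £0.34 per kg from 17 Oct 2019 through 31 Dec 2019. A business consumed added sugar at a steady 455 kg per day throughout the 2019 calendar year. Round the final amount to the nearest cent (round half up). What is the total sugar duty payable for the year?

£78819.65

1 Jan – 16 Oct 2019: 289 days × 455 kg/day = 131,495 kg at £0.51/kg → £67062.45
17 Oct – 31 Dec 2019: 76 days × 455 kg/day = 34,580 kg at £0.34/kg → £11757.20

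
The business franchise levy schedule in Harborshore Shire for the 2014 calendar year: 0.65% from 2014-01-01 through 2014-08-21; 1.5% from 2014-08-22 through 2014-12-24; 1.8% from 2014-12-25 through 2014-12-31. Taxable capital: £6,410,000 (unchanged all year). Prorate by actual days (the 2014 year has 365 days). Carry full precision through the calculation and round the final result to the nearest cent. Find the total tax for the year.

£61,737.96

2014-01-01 to 2014-08-21: 233 days at 0.65% → £6,410,000 × 0.65% × 233/365 = £26,597.1096
2014-08-22 to 2014-12-24: 125 days at 1.5% → £6,410,000 × 1.5% × 125/365 = £32,928.0822
2014-12-25 to 2014-12-31: 7 days at 1.8% → £6,410,000 × 1.8% × 7/365 = £2,212.7671
Total = £61,737.9589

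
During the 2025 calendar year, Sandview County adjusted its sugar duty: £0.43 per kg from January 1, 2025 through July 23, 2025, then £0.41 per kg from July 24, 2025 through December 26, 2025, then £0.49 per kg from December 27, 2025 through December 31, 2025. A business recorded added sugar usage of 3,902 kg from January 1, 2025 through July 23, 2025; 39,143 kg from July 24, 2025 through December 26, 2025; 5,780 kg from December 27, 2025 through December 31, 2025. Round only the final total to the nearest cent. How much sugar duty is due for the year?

January 1 – July 23, 2025: 3,902 kg at £0.43/kg → £1,677.86
July 24 – December 26, 2025: 39,143 kg at £0.41/kg → £16,048.63
December 27 – December 31, 2025: 5,780 kg at £0.49/kg → £2,832.20

£20,558.69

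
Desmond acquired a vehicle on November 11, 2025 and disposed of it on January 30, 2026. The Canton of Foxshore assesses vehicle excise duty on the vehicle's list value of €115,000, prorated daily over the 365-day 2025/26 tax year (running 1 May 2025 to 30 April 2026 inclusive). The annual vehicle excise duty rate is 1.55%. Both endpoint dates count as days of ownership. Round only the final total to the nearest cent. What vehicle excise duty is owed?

Days held (November 11, 2025 – January 30, 2026): 81 out of 365
Tax = €115,000 × 1.55% × 81/365 = €395.5685

€395.57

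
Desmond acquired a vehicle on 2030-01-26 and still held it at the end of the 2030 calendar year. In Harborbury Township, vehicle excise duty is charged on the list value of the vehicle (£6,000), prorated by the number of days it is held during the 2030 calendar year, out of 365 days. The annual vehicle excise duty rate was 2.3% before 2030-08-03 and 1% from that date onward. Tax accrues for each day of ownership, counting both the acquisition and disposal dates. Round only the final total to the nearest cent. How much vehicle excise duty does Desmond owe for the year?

£96.28

2030-01-26 to 2030-08-02: 189 days at 2.3% → £6,000 × 2.3% × 189/365 = £71.4575
2030-08-03 to 2030-12-31: 151 days at 1% → £6,000 × 1% × 151/365 = £24.8219
Total = £96.2795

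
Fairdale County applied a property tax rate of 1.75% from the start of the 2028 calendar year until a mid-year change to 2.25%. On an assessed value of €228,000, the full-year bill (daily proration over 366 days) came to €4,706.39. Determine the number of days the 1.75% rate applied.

136 days

Let d = days at the first rate; then 366 − d days at the second rate.
€228,000 × [1.75%·d + 2.25%·(366−d)] / 366 = €4,706.39
Solving gives d = 136, so the new rate took effect on 16 May 2028.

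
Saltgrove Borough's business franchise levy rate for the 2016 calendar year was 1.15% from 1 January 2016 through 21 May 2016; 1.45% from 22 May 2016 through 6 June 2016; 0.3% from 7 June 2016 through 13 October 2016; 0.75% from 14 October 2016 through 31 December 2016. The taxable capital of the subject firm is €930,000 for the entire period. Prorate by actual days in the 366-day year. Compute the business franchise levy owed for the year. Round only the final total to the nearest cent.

€7,227.83

1 January – 21 May 2016: 142 days at 1.15% → €930,000 × 1.15% × 142/366 = €4,149.4262
22 May – 6 June 2016: 16 days at 1.45% → €930,000 × 1.45% × 16/366 = €589.5082
7 June – 13 October 2016: 129 days at 0.3% → €930,000 × 0.3% × 129/366 = €983.3607
14 October – 31 December 2016: 79 days at 0.75% → €930,000 × 0.75% × 79/366 = €1,505.5328
Total = €7,227.8279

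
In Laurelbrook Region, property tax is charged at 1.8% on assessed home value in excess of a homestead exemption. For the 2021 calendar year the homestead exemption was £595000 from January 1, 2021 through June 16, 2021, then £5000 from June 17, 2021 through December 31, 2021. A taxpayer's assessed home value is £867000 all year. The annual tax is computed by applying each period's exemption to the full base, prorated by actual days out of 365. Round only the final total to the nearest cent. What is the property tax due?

January 1 – June 16, 2021: 167 days, exemption £595000 → (£867000 − £595000) × 1.8% × 167/365 = £2240.0877
June 17 – December 31, 2021: 198 days, exemption £5000 → (£867000 − £5000) × 1.8% × 198/365 = £8416.8986
Total = £10656.9863

£10656.99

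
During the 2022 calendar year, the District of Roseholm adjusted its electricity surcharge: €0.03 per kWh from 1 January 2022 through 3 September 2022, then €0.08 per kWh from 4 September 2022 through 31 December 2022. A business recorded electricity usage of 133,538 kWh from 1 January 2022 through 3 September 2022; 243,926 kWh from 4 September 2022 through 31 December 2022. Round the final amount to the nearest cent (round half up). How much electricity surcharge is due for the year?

€23520.22

1 January – 3 September 2022: 133,538 kWh at €0.03/kWh → €4006.14
4 September – 31 December 2022: 243,926 kWh at €0.08/kWh → €19514.08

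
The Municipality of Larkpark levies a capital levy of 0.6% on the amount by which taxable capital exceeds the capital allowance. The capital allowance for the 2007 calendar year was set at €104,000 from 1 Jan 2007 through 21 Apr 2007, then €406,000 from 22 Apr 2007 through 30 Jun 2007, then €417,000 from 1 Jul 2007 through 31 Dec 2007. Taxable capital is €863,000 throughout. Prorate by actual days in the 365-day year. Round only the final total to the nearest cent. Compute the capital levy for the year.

€3,259.78

1 Jan – 21 Apr 2007: 111 days, exemption €104,000 → (€863,000 − €104,000) × 0.6% × 111/365 = €1,384.9151
22 Apr – 30 Jun 2007: 70 days, exemption €406,000 → (€863,000 − €406,000) × 0.6% × 70/365 = €525.8630
1 Jul – 31 Dec 2007: 184 days, exemption €417,000 → (€863,000 − €417,000) × 0.6% × 184/365 = €1,348.9973
Total = €3,259.7753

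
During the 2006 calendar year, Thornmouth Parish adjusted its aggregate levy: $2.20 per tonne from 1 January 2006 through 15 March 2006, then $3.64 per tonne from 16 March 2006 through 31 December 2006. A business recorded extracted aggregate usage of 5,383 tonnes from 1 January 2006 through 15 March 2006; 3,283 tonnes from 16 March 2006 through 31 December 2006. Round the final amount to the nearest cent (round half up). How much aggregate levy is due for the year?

$23792.72

1 January – 15 March 2006: 5,383 tonnes at $2.20/tonne → $11842.60
16 March – 31 December 2006: 3,283 tonnes at $3.64/tonne → $11950.12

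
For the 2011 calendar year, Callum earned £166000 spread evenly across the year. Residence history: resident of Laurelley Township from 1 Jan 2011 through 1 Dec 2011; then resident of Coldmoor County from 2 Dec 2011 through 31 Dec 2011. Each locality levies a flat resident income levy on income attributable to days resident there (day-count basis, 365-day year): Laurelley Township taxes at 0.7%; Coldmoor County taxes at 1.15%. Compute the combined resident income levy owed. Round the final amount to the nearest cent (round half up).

£1223.40

Laurelley Township, 1 Jan – 1 Dec 2011: 335 days → £166000 × 0.7% × 335/365 = £1066.4932
Coldmoor County, 2 Dec – 31 Dec 2011: 30 days → £166000 × 1.15% × 30/365 = £156.9041
Total = £1223.3973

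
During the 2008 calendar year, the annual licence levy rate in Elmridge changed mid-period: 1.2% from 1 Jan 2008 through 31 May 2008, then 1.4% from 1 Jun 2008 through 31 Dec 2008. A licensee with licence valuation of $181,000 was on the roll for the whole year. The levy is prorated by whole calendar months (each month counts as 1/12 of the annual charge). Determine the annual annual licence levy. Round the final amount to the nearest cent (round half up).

$2,383.17

1 Jan – 31 May 2008: 5 months at 1.2% → $181,000 × 1.2% × 5/12 = $905.0000
1 Jun – 31 Dec 2008: 7 months at 1.4% → $181,000 × 1.4% × 7/12 = $1,478.1667
Total = $2,383.1667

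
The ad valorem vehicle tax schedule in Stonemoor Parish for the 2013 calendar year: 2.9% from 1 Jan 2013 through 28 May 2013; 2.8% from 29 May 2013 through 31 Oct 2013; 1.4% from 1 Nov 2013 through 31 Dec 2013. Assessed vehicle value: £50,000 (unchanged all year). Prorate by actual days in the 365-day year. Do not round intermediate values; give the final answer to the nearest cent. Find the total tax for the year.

1 Jan – 28 May 2013: 148 days at 2.9% → £50,000 × 2.9% × 148/365 = £587.9452
29 May – 31 Oct 2013: 156 days at 2.8% → £50,000 × 2.8% × 156/365 = £598.3562
1 Nov – 31 Dec 2013: 61 days at 1.4% → £50,000 × 1.4% × 61/365 = £116.9863
Total = £1,303.2877

£1,303.29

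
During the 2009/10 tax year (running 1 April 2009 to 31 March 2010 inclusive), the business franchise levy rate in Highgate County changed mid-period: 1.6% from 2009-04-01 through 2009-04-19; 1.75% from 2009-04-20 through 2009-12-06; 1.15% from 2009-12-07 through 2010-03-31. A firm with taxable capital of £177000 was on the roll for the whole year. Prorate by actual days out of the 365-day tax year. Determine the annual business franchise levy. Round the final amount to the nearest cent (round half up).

2009-04-01 to 2009-04-19: 19 days at 1.6% → £177000 × 1.6% × 19/365 = £147.4192
2009-04-20 to 2009-12-06: 231 days at 1.75% → £177000 × 1.75% × 231/365 = £1960.3356
2009-12-07 to 2010-03-31: 115 days at 1.15% → £177000 × 1.15% × 115/365 = £641.3219
Total = £2749.0767

£2749.08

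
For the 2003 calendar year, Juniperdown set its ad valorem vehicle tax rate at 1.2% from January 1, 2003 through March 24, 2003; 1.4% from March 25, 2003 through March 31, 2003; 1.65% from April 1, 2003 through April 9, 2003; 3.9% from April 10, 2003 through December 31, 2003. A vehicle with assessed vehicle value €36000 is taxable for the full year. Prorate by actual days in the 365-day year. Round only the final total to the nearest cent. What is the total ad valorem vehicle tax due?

January 1 – March 24, 2003: 83 days at 1.2% → €36000 × 1.2% × 83/365 = €98.2356
March 25 – March 31, 2003: 7 days at 1.4% → €36000 × 1.4% × 7/365 = €9.6658
April 1 – April 9, 2003: 9 days at 1.65% → €36000 × 1.65% × 9/365 = €14.6466
April 10 – December 31, 2003: 266 days at 3.9% → €36000 × 3.9% × 266/365 = €1023.1890
Total = €1145.7370

€1145.74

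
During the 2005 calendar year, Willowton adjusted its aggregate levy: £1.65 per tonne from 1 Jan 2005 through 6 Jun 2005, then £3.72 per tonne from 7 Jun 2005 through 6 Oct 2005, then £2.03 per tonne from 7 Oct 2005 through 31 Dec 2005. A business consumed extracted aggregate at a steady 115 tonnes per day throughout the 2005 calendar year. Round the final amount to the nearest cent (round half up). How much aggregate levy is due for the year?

1 Jan – 6 Jun 2005: 157 days × 115 tonnes/day = 18,055 tonnes at £1.65/tonne → £29790.75
7 Jun – 6 Oct 2005: 122 days × 115 tonnes/day = 14,030 tonnes at £3.72/tonne → £52191.60
7 Oct – 31 Dec 2005: 86 days × 115 tonnes/day = 9,890 tonnes at £2.03/tonne → £20076.70

£102059.05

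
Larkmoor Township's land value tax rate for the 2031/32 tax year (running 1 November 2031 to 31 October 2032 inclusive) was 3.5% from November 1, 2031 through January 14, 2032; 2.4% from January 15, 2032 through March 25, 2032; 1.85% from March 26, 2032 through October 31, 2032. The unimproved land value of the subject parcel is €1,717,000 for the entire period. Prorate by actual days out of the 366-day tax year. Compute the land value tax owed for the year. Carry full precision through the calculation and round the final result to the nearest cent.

November 1, 2031 – January 14, 2032: 75 days at 3.5% → €1,717,000 × 3.5% × 75/366 = €12,314.5492
January 15 – March 25, 2032: 71 days at 2.4% → €1,717,000 × 2.4% × 71/366 = €7,993.9016
March 26 – October 31, 2032: 220 days at 1.85% → €1,717,000 × 1.85% × 220/366 = €19,093.4153
Total = €39,401.8661

€39,401.87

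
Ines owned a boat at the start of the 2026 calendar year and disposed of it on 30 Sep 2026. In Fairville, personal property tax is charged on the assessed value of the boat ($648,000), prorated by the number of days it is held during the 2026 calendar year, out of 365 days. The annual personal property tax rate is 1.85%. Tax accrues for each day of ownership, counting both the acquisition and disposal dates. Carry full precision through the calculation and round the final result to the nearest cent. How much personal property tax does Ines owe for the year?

Days held (1 Jan – 30 Sep 2026): 273 out of 365
Tax = $648,000 × 1.85% × 273/365 = $8,966.3671

$8,966.37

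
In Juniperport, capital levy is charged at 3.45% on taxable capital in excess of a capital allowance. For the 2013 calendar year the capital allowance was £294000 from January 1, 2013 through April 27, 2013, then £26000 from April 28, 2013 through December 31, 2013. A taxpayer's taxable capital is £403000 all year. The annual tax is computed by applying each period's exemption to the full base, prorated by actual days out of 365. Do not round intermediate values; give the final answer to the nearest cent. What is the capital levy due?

January 1 – April 27, 2013: 117 days, exemption £294000 → (£403000 − £294000) × 3.45% × 117/365 = £1205.4205
April 28 – December 31, 2013: 248 days, exemption £26000 → (£403000 − £26000) × 3.45% × 248/365 = £8837.2932
Total = £10042.7137

£10042.71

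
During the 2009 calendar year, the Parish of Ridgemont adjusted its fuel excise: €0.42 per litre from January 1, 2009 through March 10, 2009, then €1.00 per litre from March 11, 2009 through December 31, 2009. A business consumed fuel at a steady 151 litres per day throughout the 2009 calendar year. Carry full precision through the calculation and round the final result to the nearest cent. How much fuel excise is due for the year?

January 1 – March 10, 2009: 69 days × 151 litres/day = 10,419 litres at €0.42/litre → €4375.98
March 11 – December 31, 2009: 296 days × 151 litres/day = 44,696 litres at €1.00/litre → €44696.00

€49071.98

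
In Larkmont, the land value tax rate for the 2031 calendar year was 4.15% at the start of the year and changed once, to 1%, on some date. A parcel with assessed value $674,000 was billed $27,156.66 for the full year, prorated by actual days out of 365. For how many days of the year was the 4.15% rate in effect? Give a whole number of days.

Let d = days at the first rate; then 365 − d days at the second rate.
$674,000 × [4.15%·d + 1%·(365−d)] / 365 = $27,156.66
Solving gives d = 351, so the new rate took effect on December 18, 2031.

351 days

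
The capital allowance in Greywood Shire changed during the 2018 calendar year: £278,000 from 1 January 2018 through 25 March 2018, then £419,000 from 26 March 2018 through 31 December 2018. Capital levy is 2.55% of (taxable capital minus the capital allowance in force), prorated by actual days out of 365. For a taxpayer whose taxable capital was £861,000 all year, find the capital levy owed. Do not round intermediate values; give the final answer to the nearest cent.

1 January – 25 March 2018: 84 days, exemption £278,000 → (£861,000 − £278,000) × 2.55% × 84/365 = £3,421.3315
26 March – 31 December 2018: 281 days, exemption £419,000 → (£861,000 − £419,000) × 2.55% × 281/365 = £8,677.1260
Total = £12,098.4575

£12,098.46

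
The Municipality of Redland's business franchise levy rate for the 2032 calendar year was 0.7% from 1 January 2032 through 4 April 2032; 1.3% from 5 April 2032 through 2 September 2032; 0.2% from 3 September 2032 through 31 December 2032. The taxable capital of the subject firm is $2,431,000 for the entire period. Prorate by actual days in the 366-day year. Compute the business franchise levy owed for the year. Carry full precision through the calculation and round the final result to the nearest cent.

1 January – 4 April 2032: 95 days at 0.7% → $2,431,000 × 0.7% × 95/366 = $4,416.9809
5 April – 2 September 2032: 151 days at 1.3% → $2,431,000 × 1.3% × 151/366 = $13,038.3962
3 September – 31 December 2032: 120 days at 0.2% → $2,431,000 × 0.2% × 120/366 = $1,594.0984
Total = $19,049.4754

$19,049.48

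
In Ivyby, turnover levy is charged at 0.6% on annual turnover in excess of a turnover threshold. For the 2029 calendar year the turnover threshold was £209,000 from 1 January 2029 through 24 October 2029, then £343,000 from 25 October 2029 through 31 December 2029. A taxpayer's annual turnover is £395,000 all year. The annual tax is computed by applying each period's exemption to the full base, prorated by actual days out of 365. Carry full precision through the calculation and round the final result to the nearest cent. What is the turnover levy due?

1 January – 24 October 2029: 297 days, exemption £209,000 → (£395,000 − £209,000) × 0.6% × 297/365 = £908.0877
25 October – 31 December 2029: 68 days, exemption £343,000 → (£395,000 − £343,000) × 0.6% × 68/365 = £58.1260
Total = £966.2137

£966.21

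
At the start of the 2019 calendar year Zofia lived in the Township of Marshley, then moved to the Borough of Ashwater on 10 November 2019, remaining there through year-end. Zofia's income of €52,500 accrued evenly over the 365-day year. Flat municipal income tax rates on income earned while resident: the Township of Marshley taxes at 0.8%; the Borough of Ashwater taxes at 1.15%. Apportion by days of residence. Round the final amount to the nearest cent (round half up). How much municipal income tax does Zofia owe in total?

€446.18

The Township of Marshley, 1 January – 9 November 2019: 313 days → €52,500 × 0.8% × 313/365 = €360.1644
The Borough of Ashwater, 10 November – 31 December 2019: 52 days → €52,500 × 1.15% × 52/365 = €86.0137
Total = €446.1781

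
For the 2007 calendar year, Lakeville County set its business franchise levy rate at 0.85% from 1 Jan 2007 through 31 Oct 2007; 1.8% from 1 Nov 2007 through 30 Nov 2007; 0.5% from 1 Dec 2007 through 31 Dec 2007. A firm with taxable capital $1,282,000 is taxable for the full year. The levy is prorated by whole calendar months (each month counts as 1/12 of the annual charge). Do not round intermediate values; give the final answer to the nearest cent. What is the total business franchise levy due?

$11,538.00

1 Jan – 31 Oct 2007: 10 months at 0.85% → $1,282,000 × 0.85% × 10/12 = $9,080.8333
1 Nov – 30 Nov 2007: 1 month at 1.8% → $1,282,000 × 1.8% × 1/12 = $1,923.0000
1 Dec – 31 Dec 2007: 1 month at 0.5% → $1,282,000 × 0.5% × 1/12 = $534.1667
Total = $11,538.0000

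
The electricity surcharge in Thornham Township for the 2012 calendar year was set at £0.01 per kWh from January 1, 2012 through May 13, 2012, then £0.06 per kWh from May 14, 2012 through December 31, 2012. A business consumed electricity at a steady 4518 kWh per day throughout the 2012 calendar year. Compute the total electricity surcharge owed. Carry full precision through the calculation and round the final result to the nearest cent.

January 1 – May 13, 2012: 134 days × 4518 kWh/day = 605,412 kWh at £0.01/kWh → £6054.12
May 14 – December 31, 2012: 232 days × 4518 kWh/day = 1,048,176 kWh at £0.06/kWh → £62890.56

£68944.68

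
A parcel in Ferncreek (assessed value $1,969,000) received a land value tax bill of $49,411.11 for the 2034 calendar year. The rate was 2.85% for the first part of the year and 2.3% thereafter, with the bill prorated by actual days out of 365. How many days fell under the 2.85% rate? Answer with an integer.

Let d = days at the first rate; then 365 − d days at the second rate.
$1,969,000 × [2.85%·d + 2.3%·(365−d)] / 365 = $49,411.11
Solving gives d = 139, so the new rate took effect on 20 May 2034.

139 days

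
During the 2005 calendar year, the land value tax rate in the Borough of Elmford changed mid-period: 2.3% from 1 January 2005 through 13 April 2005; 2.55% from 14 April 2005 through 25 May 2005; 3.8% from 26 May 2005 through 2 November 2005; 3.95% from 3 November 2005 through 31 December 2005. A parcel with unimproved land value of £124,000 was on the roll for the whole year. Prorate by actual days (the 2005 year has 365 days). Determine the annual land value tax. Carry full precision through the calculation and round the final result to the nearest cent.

1 January – 13 April 2005: 103 days at 2.3% → £124,000 × 2.3% × 103/365 = £804.8110
14 April – 25 May 2005: 42 days at 2.55% → £124,000 × 2.55% × 42/365 = £363.8466
26 May – 2 November 2005: 161 days at 3.8% → £124,000 × 3.8% × 161/365 = £2,078.4438
3 November – 31 December 2005: 59 days at 3.95% → £124,000 × 3.95% × 59/365 = £791.7315
Total = £4,038.8329

£4,038.83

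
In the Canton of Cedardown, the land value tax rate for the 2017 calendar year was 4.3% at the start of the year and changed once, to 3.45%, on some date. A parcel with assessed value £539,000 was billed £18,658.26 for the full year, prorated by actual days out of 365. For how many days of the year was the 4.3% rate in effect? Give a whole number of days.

5 days

Let d = days at the first rate; then 365 − d days at the second rate.
£539,000 × [4.3%·d + 3.45%·(365−d)] / 365 = £18,658.26
Solving gives d = 5, so the new rate took effect on January 6, 2017.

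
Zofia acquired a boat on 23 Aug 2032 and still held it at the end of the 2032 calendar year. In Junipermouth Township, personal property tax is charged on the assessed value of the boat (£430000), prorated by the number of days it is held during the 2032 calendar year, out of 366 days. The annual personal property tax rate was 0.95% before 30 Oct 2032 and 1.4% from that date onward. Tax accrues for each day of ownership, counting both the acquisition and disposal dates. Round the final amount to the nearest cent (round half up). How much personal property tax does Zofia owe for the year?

£1795.19

23 Aug – 29 Oct 2032: 68 days at 0.95% → £430000 × 0.95% × 68/366 = £758.9617
30 Oct – 31 Dec 2032: 63 days at 1.4% → £430000 × 1.4% × 63/366 = £1036.2295
Total = £1795.1913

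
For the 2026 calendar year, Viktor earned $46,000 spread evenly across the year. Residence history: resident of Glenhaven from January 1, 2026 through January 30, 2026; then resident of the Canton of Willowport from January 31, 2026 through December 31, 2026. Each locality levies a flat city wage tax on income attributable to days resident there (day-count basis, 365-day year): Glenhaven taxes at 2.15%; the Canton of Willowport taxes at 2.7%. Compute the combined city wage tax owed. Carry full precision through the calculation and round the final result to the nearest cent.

$1,221.21

Glenhaven, January 1 – January 30, 2026: 30 days → $46,000 × 2.15% × 30/365 = $81.2877
The Canton of Willowport, January 31 – December 31, 2026: 335 days → $46,000 × 2.7% × 335/365 = $1,139.9178
Total = $1,221.2055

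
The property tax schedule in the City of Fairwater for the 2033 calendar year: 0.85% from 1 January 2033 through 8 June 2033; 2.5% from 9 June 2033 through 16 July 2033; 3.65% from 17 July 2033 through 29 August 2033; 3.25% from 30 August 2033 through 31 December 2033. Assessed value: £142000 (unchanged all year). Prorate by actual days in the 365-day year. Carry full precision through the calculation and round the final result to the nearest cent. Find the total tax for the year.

£3088.01

1 January – 8 June 2033: 159 days at 0.85% → £142000 × 0.85% × 159/365 = £525.7890
9 June – 16 July 2033: 38 days at 2.5% → £142000 × 2.5% × 38/365 = £369.5890
17 July – 29 August 2033: 44 days at 3.65% → £142000 × 3.65% × 44/365 = £624.8000
30 August – 31 December 2033: 124 days at 3.25% → £142000 × 3.25% × 124/365 = £1567.8356
Total = £3088.0137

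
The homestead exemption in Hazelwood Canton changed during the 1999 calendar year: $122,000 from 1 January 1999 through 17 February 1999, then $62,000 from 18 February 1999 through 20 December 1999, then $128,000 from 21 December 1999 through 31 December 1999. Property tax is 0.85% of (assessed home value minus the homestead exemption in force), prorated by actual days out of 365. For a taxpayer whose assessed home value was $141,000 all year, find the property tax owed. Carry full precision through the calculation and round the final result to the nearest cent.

$587.52

1 January – 17 February 1999: 48 days, exemption $122,000 → ($141,000 − $122,000) × 0.85% × 48/365 = $21.2384
18 February – 20 December 1999: 306 days, exemption $62,000 → ($141,000 − $62,000) × 0.85% × 306/365 = $562.9562
21 December – 31 December 1999: 11 days, exemption $128,000 → ($141,000 − $128,000) × 0.85% × 11/365 = $3.3301
Total = $587.5247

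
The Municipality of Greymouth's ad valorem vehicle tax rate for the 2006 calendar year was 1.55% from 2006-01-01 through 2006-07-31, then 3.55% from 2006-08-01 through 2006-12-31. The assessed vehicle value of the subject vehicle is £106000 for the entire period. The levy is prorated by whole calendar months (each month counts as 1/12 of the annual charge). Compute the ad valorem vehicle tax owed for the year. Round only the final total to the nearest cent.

2006-01-01 to 2006-07-31: 7 months at 1.55% → £106000 × 1.55% × 7/12 = £958.4167
2006-08-01 to 2006-12-31: 5 months at 3.55% → £106000 × 3.55% × 5/12 = £1567.9167
Total = £2526.3333

£2526.33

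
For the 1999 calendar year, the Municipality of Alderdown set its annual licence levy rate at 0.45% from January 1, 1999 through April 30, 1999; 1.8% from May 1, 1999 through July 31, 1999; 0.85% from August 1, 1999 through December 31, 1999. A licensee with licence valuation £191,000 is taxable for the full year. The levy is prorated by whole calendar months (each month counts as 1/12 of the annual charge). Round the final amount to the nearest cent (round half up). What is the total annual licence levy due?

£1,822.46

January 1 – April 30, 1999: 4 months at 0.45% → £191,000 × 0.45% × 4/12 = £286.5000
May 1 – July 31, 1999: 3 months at 1.8% → £191,000 × 1.8% × 3/12 = £859.5000
August 1 – December 31, 1999: 5 months at 0.85% → £191,000 × 0.85% × 5/12 = £676.4583
Total = £1,822.4583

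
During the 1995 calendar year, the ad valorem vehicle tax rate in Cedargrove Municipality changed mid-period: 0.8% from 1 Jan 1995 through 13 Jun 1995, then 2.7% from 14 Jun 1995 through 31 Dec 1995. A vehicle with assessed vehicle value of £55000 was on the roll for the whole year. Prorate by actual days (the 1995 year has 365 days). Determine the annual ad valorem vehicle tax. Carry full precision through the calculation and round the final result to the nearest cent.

1 Jan – 13 Jun 1995: 164 days at 0.8% → £55000 × 0.8% × 164/365 = £197.6986
14 Jun – 31 Dec 1995: 201 days at 2.7% → £55000 × 2.7% × 201/365 = £817.7671
Total = £1015.4658

£1015.47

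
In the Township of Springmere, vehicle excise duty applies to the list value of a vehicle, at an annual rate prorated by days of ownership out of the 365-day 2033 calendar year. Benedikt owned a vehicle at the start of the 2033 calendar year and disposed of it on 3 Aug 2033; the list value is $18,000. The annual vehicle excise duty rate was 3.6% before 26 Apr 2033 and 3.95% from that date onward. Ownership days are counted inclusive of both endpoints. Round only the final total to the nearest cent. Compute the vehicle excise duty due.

1 Jan – 25 Apr 2033: 115 days at 3.6% → $18,000 × 3.6% × 115/365 = $204.1644
26 Apr – 3 Aug 2033: 100 days at 3.95% → $18,000 × 3.95% × 100/365 = $194.7945
Total = $398.9589

$398.96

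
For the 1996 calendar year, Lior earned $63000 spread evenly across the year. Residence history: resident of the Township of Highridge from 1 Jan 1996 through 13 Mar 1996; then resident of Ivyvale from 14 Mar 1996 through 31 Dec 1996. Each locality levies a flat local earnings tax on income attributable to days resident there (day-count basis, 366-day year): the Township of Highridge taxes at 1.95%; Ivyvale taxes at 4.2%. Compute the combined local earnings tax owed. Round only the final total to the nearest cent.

The Township of Highridge, 1 Jan – 13 Mar 1996: 73 days → $63000 × 1.95% × 73/366 = $245.0287
Ivyvale, 14 Mar – 31 Dec 1996: 293 days → $63000 × 4.2% × 293/366 = $2118.2459
Total = $2363.2746

$2363.27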